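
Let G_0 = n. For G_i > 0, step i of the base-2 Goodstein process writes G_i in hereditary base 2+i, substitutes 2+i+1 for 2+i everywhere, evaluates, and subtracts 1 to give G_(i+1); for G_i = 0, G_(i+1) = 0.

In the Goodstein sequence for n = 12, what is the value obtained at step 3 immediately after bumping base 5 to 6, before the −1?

(0) 12|_2 = 2^(2 + 1) + 2^2 ↦ 3^(3 + 1) + 3^3|_3 = 108 ⇒ 107
(1) 107|_3 = 3^(3 + 1) + 2·3^2 + 2·3 + 2 ↦ 4^(4 + 1) + 2·4^2 + 2·4 + 2|_4 = 1066 ⇒ 1065
(2) 1065|_4 = 4^(4 + 1) + 2·4^2 + 2·4 + 1 ↦ 5^(5 + 1) + 2·5^2 + 2·5 + 1|_5 = 15686 ⇒ 15685
(3) 15685|_5 = 5^(5 + 1) + 2·5^2 + 2·5 ↦ 6^(6 + 1) + 2·6^2 + 2·6|_6 = 280020 ⇒ 280019

280020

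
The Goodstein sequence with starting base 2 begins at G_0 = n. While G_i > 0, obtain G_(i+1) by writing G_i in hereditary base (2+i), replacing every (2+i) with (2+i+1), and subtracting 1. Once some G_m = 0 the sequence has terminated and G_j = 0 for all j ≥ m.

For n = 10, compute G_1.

G_0 = 10. HB_2(10) = 2^(2 + 1) + 2. Bump = 84. G_1 = 83.
G_1 = 83. HB_3(83) = 3^(3 + 1) + 2. Bump = 1026. G_2 = 1025.

83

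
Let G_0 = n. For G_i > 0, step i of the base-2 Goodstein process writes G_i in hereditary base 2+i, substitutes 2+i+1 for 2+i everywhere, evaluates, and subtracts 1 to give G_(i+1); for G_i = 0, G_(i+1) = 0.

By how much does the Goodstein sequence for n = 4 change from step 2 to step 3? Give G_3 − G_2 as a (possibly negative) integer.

19

G_0=4  [base 2] 2^2  →[2↦3]→  3^3 = 27  −1 ⇒ G_1=26
G_1=26  [base 3] 2·3^2 + 2·3 + 2  →[3↦4]→  2·4^2 + 2·4 + 2 = 42  −1 ⇒ G_2=41
G_2=41  [base 4] 2·4^2 + 2·4 + 1  →[4↦5]→  2·5^2 + 2·5 + 1 = 61  −1 ⇒ G_3=60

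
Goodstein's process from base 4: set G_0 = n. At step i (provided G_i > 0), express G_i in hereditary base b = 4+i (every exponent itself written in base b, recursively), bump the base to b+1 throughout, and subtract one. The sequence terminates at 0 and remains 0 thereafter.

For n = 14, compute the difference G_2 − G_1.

14 —HB4→ 3·4 + 2 —bump→ 3·5 + 2 = 17 —(−1)→ 16
16 —HB5→ 3·5 + 1 —bump→ 3·6 + 1 = 19 —(−1)→ 18

2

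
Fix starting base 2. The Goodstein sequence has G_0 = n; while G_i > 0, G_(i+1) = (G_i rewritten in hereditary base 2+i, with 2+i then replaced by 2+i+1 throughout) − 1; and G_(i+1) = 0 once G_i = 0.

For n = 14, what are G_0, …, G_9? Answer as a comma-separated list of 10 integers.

step 0: 14 = 2^(2 + 1) + 2^2 + 2; sub 3 for 2: 3^(3 + 1) + 3^3 + 3; = 111; G_1 = 111−1 = 110
step 1: 110 = 3^(3 + 1) + 3^3 + 2; sub 4 for 3: 4^(4 + 1) + 4^4 + 2; = 1282; G_2 = 1282−1 = 1281
step 2: 1281 = 4^(4 + 1) + 4^4 + 1; sub 5 for 4: 5^(5 + 1) + 5^5 + 1; = 18751; G_3 = 18751−1 = 18750
step 3: 18750 = 5^(5 + 1) + 5^5; sub 6 for 5: 6^(6 + 1) + 6^6; = 326592; G_4 = 326592−1 = 326591
step 4: 326591 = 6^(6 + 1) + 5·6^5 + 5·6^4 + 5·6^3 + 5·6^2 + 5·6 + 5; sub 7 for 6: 7^(7 + 1) + 5·7^5 + 5·7^4 + 5·7^3 + 5·7^2 + 5·7 + 5; = 5862841; G_5 = 5862841−1 = 5862840
step 5: 5862840 = 7^(7 + 1) + 5·7^5 + 5·7^4 + 5·7^3 + 5·7^2 + 5·7 + 4; sub 8 for 7: 8^(8 + 1) + 5·8^5 + 5·8^4 + 5·8^3 + 5·8^2 + 5·8 + 4; = 134404972; G_6 = 134404972−1 = 134404971
step 6: 134404971 = 8^(8 + 1) + 5·8^5 + 5·8^4 + 5·8^3 + 5·8^2 + 5·8 + 3; sub 9 for 8: 9^(9 + 1) + 5·9^5 + 5·9^4 + 5·9^3 + 5·9^2 + 5·9 + 3; = 3487116549; G_7 = 3487116549−1 = 3487116548
step 7: 3487116548 = 9^(9 + 1) + 5·9^5 + 5·9^4 + 5·9^3 + 5·9^2 + 5·9 + 2; sub 10 for 9: 10^(10 + 1) + 5·10^5 + 5·10^4 + 5·10^3 + 5·10^2 + 5·10 + 2; = 100000555552; G_8 = 100000555552−1 = 100000555551
step 8: 100000555551 = 10^(10 + 1) + 5·10^5 + 5·10^4 + 5·10^3 + 5·10^2 + 5·10 + 1; sub 11 for 10: 11^(11 + 1) + 5·11^5 + 5·11^4 + 5·11^3 + 5·11^2 + 5·11 + 1; = 3138429262497; G_9 = 3138429262497−1 = 3138429262496

14, 110, 1281, 18750, 326591, 5862840, 134404971, 3487116548, 100000555551, 3138429262496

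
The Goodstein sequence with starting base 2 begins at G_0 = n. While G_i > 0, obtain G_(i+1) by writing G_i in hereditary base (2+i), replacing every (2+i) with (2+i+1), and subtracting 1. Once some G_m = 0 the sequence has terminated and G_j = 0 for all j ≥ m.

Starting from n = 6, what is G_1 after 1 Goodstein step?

29

step 0: 6 = 2^2 + 2; sub 3 for 2: 3^3 + 3; = 30; G_1 = 30−1 = 29
step 1: 29 = 3^3 + 2; sub 4 for 3: 4^4 + 2; = 258; G_2 = 258−1 = 257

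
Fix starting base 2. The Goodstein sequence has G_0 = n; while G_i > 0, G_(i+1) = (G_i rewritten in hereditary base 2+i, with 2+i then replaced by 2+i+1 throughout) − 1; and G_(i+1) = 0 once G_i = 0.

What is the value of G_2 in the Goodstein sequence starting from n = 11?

[0] 11 ≡ 2^(2 + 1) + 2 + 1 (base 2). Lift 3: 85. −1: 84.
[1] 84 ≡ 3^(3 + 1) + 3 (base 3). Lift 4: 1028. −1: 1027.
[2] 1027 ≡ 4^(4 + 1) + 3 (base 4). Lift 5: 15628. −1: 15627.

1027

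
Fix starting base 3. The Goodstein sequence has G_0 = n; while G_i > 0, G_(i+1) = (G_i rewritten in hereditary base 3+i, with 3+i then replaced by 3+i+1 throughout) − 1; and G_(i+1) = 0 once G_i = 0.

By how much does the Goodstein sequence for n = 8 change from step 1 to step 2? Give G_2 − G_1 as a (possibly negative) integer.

step 0: 8 = 2·3 + 2; sub 4 for 3: 2·4 + 2; = 10; G_1 = 10−1 = 9
step 1: 9 = 2·4 + 1; sub 5 for 4: 2·5 + 1; = 11; G_2 = 11−1 = 10

1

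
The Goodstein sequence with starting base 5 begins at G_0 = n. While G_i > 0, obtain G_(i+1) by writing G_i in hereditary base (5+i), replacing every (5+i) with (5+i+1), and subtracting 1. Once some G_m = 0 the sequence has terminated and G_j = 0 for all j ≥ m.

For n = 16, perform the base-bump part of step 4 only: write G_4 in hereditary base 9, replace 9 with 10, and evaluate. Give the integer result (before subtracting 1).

24

[0] 16 ≡ 3·5 + 1 (base 5). Lift 6: 19. −1: 18.
[1] 18 ≡ 3·6 (base 6). Lift 7: 21. −1: 20.
[2] 20 ≡ 2·7 + 6 (base 7). Lift 8: 22. −1: 21.
[3] 21 ≡ 2·8 + 5 (base 8). Lift 9: 23. −1: 22.
[4] 22 ≡ 2·9 + 4 (base 9). Lift 10: 24. −1: 23.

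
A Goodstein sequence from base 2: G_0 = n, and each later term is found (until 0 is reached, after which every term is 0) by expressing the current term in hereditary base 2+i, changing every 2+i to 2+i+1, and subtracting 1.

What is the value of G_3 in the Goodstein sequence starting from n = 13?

step 0: 13 = 2^(2 + 1) + 2^2 + 1; sub 3 for 2: 3^(3 + 1) + 3^3 + 1; = 109; G_1 = 109−1 = 108
step 1: 108 = 3^(3 + 1) + 3^3; sub 4 for 3: 4^(4 + 1) + 4^4; = 1280; G_2 = 1280−1 = 1279
step 2: 1279 = 4^(4 + 1) + 3·4^3 + 3·4^2 + 3·4 + 3; sub 5 for 4: 5^(5 + 1) + 3·5^3 + 3·5^2 + 3·5 + 3; = 16093; G_3 = 16093−1 = 16092
step 3: 16092 = 5^(5 + 1) + 3·5^3 + 3·5^2 + 3·5 + 2; sub 6 for 5: 6^(6 + 1) + 3·6^3 + 3·6^2 + 3·6 + 2; = 280712; G_4 = 280712−1 = 280711

16092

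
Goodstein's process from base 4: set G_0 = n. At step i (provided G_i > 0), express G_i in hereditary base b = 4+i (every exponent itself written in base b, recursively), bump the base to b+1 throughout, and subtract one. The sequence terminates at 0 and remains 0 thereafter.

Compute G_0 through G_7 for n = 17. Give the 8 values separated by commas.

G_0 = 17. HB_4(17) = 4^2 + 1. Bump = 26. G_1 = 25.
G_1 = 25. HB_5(25) = 5^2. Bump = 36. G_2 = 35.
G_2 = 35. HB_6(35) = 5·6 + 5. Bump = 40. G_3 = 39.
G_3 = 39. HB_7(39) = 5·7 + 4. Bump = 44. G_4 = 43.
G_4 = 43. HB_8(43) = 5·8 + 3. Bump = 48. G_5 = 47.
G_5 = 47. HB_9(47) = 5·9 + 2. Bump = 52. G_6 = 51.
G_6 = 51. HB_10(51) = 5·10 + 1. Bump = 56. G_7 = 55.

17, 25, 35, 39, 43, 47, 51, 55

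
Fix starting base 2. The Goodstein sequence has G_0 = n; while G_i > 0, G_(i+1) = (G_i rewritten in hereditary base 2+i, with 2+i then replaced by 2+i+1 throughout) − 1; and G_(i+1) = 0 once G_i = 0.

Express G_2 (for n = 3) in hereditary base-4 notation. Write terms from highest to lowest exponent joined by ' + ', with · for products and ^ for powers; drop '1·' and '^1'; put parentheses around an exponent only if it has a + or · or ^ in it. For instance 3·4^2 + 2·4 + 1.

3

G_0=3  [base 2] 2 + 1  →[2↦3]→  3 + 1 = 4  −1 ⇒ G_1=3
G_1=3  [base 3] 3  →[3↦4]→  4 = 4  −1 ⇒ G_2=3
G_2=3  [base 4] 3  →[4↦5]→  3 = 3  −1 ⇒ G_3=2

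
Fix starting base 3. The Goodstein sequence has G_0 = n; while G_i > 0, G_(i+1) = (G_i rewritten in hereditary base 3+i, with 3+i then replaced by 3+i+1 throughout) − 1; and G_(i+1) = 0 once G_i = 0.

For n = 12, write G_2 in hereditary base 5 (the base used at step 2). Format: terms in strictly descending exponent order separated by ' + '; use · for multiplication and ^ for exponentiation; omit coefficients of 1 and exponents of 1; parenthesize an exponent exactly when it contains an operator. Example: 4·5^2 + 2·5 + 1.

12 —HB3→ 3^2 + 3 —bump→ 4^2 + 4 = 20 —(−1)→ 19
19 —HB4→ 4^2 + 3 —bump→ 5^2 + 3 = 28 —(−1)→ 27
27 —HB5→ 5^2 + 2 —bump→ 6^2 + 2 = 38 —(−1)→ 37

5^2 + 2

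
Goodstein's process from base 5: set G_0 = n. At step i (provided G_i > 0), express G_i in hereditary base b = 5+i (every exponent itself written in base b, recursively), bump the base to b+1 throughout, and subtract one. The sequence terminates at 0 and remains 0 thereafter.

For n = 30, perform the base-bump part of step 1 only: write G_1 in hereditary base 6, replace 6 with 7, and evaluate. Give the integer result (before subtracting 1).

(0) 30|_5 = 5^2 + 5 ↦ 6^2 + 6|_6 = 42 ⇒ 41
(1) 41|_6 = 6^2 + 5 ↦ 7^2 + 5|_7 = 54 ⇒ 53

54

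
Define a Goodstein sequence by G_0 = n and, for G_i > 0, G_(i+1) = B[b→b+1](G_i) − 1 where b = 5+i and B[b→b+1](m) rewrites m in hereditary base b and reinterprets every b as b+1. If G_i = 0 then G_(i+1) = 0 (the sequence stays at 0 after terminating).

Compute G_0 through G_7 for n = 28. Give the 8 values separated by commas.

28, 38, 50, 64, 80, 87, 94, 101

(0) 28|_5 = 5^2 + 3 ↦ 6^2 + 3|_6 = 39 ⇒ 38
(1) 38|_6 = 6^2 + 2 ↦ 7^2 + 2|_7 = 51 ⇒ 50
(2) 50|_7 = 7^2 + 1 ↦ 8^2 + 1|_8 = 65 ⇒ 64
(3) 64|_8 = 8^2 ↦ 9^2|_9 = 81 ⇒ 80
(4) 80|_9 = 8·9 + 8 ↦ 8·10 + 8|_10 = 88 ⇒ 87
(5) 87|_10 = 8·10 + 7 ↦ 8·11 + 7|_11 = 95 ⇒ 94
(6) 94|_11 = 8·11 + 6 ↦ 8·12 + 6|_12 = 102 ⇒ 101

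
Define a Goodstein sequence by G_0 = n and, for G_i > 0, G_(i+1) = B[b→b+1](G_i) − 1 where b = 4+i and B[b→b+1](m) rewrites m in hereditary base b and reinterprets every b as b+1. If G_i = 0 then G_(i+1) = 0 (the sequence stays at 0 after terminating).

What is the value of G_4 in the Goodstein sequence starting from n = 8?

9

base 4: 8 = 2·4; at 5: 2·5 = 10; next = 9
base 5: 9 = 5 + 4; at 6: 6 + 4 = 10; next = 9
base 6: 9 = 6 + 3; at 7: 7 + 3 = 10; next = 9
base 7: 9 = 7 + 2; at 8: 8 + 2 = 10; next = 9
base 8: 9 = 8 + 1; at 9: 9 + 1 = 10; next = 9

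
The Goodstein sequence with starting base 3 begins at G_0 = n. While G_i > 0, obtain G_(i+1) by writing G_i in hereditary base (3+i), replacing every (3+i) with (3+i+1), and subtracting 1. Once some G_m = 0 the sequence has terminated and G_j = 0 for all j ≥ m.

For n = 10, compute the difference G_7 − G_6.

step 0: 10 = 3^2 + 1; sub 4 for 3: 4^2 + 1; = 17; G_1 = 17−1 = 16
step 1: 16 = 4^2; sub 5 for 4: 5^2; = 25; G_2 = 25−1 = 24
step 2: 24 = 4·5 + 4; sub 6 for 5: 4·6 + 4; = 28; G_3 = 28−1 = 27
step 3: 27 = 4·6 + 3; sub 7 for 6: 4·7 + 3; = 31; G_4 = 31−1 = 30
step 4: 30 = 4·7 + 2; sub 8 for 7: 4·8 + 2; = 34; G_5 = 34−1 = 33
step 5: 33 = 4·8 + 1; sub 9 for 8: 4·9 + 1; = 37; G_6 = 37−1 = 36
step 6: 36 = 4·9; sub 10 for 9: 4·10; = 40; G_7 = 40−1 = 39

3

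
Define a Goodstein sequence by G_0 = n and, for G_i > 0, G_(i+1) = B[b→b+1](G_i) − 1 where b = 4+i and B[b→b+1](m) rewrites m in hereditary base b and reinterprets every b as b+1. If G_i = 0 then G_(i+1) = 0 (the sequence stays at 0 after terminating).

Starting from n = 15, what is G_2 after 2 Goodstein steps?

[0] 15 ≡ 3·4 + 3 (base 4). Lift 5: 18. −1: 17.
[1] 17 ≡ 3·5 + 2 (base 5). Lift 6: 20. −1: 19.
[2] 19 ≡ 3·6 + 1 (base 6). Lift 7: 22. −1: 21.

19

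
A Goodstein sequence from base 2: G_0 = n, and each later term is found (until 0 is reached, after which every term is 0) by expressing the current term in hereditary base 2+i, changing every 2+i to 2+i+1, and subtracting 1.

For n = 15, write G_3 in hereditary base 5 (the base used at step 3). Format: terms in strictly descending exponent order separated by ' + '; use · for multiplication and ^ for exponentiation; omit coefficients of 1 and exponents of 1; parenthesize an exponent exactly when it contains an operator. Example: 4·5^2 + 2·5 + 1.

5^(5 + 1) + 5^5 + 2

15 —HB2→ 2^(2 + 1) + 2^2 + 2 + 1 —bump→ 3^(3 + 1) + 3^3 + 3 + 1 = 112 —(−1)→ 111
111 —HB3→ 3^(3 + 1) + 3^3 + 3 —bump→ 4^(4 + 1) + 4^4 + 4 = 1284 —(−1)→ 1283
1283 —HB4→ 4^(4 + 1) + 4^4 + 3 —bump→ 5^(5 + 1) + 5^5 + 3 = 18753 —(−1)→ 18752
18752 —HB5→ 5^(5 + 1) + 5^5 + 2 —bump→ 6^(6 + 1) + 6^6 + 2 = 326594 —(−1)→ 326593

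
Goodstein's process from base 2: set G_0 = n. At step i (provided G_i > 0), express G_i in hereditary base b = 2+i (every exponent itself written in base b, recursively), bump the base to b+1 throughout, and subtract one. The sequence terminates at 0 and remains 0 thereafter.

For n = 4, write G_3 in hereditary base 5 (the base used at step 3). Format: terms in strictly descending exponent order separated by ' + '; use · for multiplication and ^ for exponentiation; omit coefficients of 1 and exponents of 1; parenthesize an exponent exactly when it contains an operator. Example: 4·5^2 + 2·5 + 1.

i=0: 4 = 2^2 (b=2); 2→3: 3^3 = 27; 27−1 = 26
i=1: 26 = 2·3^2 + 2·3 + 2 (b=3); 3→4: 2·4^2 + 2·4 + 2 = 42; 42−1 = 41
i=2: 41 = 2·4^2 + 2·4 + 1 (b=4); 4→5: 2·5^2 + 2·5 + 1 = 61; 61−1 = 60
i=3: 60 = 2·5^2 + 2·5 (b=5); 5→6: 2·6^2 + 2·6 = 84; 84−1 = 83

2·5^2 + 2·5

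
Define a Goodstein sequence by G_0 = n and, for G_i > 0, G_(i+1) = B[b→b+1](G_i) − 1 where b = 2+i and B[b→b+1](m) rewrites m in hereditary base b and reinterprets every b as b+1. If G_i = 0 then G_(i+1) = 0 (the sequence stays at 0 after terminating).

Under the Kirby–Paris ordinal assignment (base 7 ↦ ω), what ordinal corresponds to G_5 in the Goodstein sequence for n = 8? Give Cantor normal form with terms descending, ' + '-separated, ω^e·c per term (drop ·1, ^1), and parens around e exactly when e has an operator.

G_0=8  [base 2] 2^(2 + 1)  →[2↦3]→  3^(3 + 1) = 81  −1 ⇒ G_1=80
G_1=80  [base 3] 2·3^3 + 2·3^2 + 2·3 + 2  →[3↦4]→  2·4^4 + 2·4^2 + 2·4 + 2 = 554  −1 ⇒ G_2=553
G_2=553  [base 4] 2·4^4 + 2·4^2 + 2·4 + 1  →[4↦5]→  2·5^5 + 2·5^2 + 2·5 + 1 = 6311  −1 ⇒ G_3=6310
G_3=6310  [base 5] 2·5^5 + 2·5^2 + 2·5  →[5↦6]→  2·6^6 + 2·6^2 + 2·6 = 93396  −1 ⇒ G_4=93395
G_4=93395  [base 6] 2·6^6 + 2·6^2 + 6 + 5  →[6↦7]→  2·7^7 + 2·7^2 + 7 + 5 = 1647196  −1 ⇒ G_5=1647195
G_5=1647195  [base 7] 2·7^7 + 2·7^2 + 7 + 4  →[7↦8]→  2·8^8 + 2·8^2 + 8 + 4 = 33554572  −1 ⇒ G_6=33554571

ω^ω·2 + ω^2·2 + ω + 4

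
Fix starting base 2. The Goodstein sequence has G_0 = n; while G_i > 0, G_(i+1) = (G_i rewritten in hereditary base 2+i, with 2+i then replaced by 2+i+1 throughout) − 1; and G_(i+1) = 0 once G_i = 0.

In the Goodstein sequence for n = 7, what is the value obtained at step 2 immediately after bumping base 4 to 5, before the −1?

3128

i=0: 7 = 2^2 + 2 + 1 (b=2); 2→3: 3^3 + 3 + 1 = 31; 31−1 = 30
i=1: 30 = 3^3 + 3 (b=3); 3→4: 4^4 + 4 = 260; 260−1 = 259
i=2: 259 = 4^4 + 3 (b=4); 4→5: 5^5 + 3 = 3128; 3128−1 = 3127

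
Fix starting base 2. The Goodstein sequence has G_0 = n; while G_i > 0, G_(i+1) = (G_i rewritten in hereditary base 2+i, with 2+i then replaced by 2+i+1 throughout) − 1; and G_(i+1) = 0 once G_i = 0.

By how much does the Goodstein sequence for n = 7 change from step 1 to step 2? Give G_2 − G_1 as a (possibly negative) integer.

(0) 7|_2 = 2^2 + 2 + 1 ↦ 3^3 + 3 + 1|_3 = 31 ⇒ 30
(1) 30|_3 = 3^3 + 3 ↦ 4^4 + 4|_4 = 260 ⇒ 259

229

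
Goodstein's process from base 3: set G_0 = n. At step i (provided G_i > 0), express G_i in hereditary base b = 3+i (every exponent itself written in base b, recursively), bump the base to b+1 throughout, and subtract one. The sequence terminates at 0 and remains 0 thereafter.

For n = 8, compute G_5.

base 3: 8 = 2·3 + 2; at 4: 2·4 + 2 = 10; next = 9
base 4: 9 = 2·4 + 1; at 5: 2·5 + 1 = 11; next = 10
base 5: 10 = 2·5; at 6: 2·6 = 12; next = 11
base 6: 11 = 6 + 5; at 7: 7 + 5 = 12; next = 11
base 7: 11 = 7 + 4; at 8: 8 + 4 = 12; next = 11

11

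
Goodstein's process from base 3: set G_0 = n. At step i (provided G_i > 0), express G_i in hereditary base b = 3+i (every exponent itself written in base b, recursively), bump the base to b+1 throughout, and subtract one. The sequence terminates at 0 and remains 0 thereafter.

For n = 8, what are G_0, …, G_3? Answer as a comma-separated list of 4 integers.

8, 9, 10, 11

(0) 8|_3 = 2·3 + 2 ↦ 2·4 + 2|_4 = 10 ⇒ 9
(1) 9|_4 = 2·4 + 1 ↦ 2·5 + 1|_5 = 11 ⇒ 10
(2) 10|_5 = 2·5 ↦ 2·6|_6 = 12 ⇒ 11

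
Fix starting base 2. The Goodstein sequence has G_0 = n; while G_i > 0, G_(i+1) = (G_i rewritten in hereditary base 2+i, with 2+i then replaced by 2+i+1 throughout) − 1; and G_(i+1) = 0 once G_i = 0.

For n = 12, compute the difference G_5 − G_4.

5484891

i=0: 12 = 2^(2 + 1) + 2^2 (b=2); 2→3: 3^(3 + 1) + 3^3 = 108; 108−1 = 107
i=1: 107 = 3^(3 + 1) + 2·3^2 + 2·3 + 2 (b=3); 3→4: 4^(4 + 1) + 2·4^2 + 2·4 + 2 = 1066; 1066−1 = 1065
i=2: 1065 = 4^(4 + 1) + 2·4^2 + 2·4 + 1 (b=4); 4→5: 5^(5 + 1) + 2·5^2 + 2·5 + 1 = 15686; 15686−1 = 15685
i=3: 15685 = 5^(5 + 1) + 2·5^2 + 2·5 (b=5); 5→6: 6^(6 + 1) + 2·6^2 + 2·6 = 280020; 280020−1 = 280019
i=4: 280019 = 6^(6 + 1) + 2·6^2 + 6 + 5 (b=6); 6→7: 7^(7 + 1) + 2·7^2 + 7 + 5 = 5764911; 5764911−1 = 5764910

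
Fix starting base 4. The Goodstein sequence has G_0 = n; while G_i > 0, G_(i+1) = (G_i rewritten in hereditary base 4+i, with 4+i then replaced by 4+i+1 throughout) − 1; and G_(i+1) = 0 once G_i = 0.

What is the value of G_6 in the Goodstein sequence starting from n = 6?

(0) 6|_4 = 4 + 2 ↦ 5 + 2|_5 = 7 ⇒ 6
(1) 6|_5 = 5 + 1 ↦ 6 + 1|_6 = 7 ⇒ 6
(2) 6|_6 = 6 ↦ 7|_7 = 7 ⇒ 6
(3) 6|_7 = 6 ↦ 6|_8 = 6 ⇒ 5
(4) 5|_8 = 5 ↦ 5|_9 = 5 ⇒ 4
(5) 4|_9 = 4 ↦ 4|_10 = 4 ⇒ 3
(6) 3|_10 = 3 ↦ 3|_11 = 3 ⇒ 2

3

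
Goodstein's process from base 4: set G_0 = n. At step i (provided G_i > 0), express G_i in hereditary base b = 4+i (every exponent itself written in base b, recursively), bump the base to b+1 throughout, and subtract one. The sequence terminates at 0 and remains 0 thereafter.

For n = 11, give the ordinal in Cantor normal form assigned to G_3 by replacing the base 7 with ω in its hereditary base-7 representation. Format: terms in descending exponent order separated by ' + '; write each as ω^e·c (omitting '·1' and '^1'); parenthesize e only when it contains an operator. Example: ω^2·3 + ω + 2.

11 —HB4→ 2·4 + 3 —bump→ 2·5 + 3 = 13 —(−1)→ 12
12 —HB5→ 2·5 + 2 —bump→ 2·6 + 2 = 14 —(−1)→ 13
13 —HB6→ 2·6 + 1 —bump→ 2·7 + 1 = 15 —(−1)→ 14
14 —HB7→ 2·7 —bump→ 2·8 = 16 —(−1)→ 15

ω·2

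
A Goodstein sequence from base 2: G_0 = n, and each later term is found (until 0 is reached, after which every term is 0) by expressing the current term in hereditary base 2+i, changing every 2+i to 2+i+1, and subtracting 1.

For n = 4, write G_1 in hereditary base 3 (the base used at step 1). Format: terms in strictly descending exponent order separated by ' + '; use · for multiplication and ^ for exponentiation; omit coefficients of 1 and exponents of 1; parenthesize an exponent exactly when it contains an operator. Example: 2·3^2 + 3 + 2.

2·3^2 + 2·3 + 2

G_0=4  [base 2] 2^2  →[2↦3]→  3^3 = 27  −1 ⇒ G_1=26
G_1=26  [base 3] 2·3^2 + 2·3 + 2  →[3↦4]→  2·4^2 + 2·4 + 2 = 42  −1 ⇒ G_2=41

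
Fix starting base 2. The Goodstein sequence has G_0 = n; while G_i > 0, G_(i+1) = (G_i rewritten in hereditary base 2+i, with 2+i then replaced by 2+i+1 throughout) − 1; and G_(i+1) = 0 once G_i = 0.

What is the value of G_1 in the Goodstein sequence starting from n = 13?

108

base 2: 13 = 2^(2 + 1) + 2^2 + 1; at 3: 3^(3 + 1) + 3^3 + 1 = 109; next = 108
base 3: 108 = 3^(3 + 1) + 3^3; at 4: 4^(4 + 1) + 4^4 = 1280; next = 1279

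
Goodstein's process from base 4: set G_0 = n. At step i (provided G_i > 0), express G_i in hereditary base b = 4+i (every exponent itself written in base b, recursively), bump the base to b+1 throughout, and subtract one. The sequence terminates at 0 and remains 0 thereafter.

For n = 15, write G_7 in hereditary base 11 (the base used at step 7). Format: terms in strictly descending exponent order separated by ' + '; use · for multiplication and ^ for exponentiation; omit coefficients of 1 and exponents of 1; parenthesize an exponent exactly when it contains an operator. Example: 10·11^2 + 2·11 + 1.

[0] 15 ≡ 3·4 + 3 (base 4). Lift 5: 18. −1: 17.
[1] 17 ≡ 3·5 + 2 (base 5). Lift 6: 20. −1: 19.
[2] 19 ≡ 3·6 + 1 (base 6). Lift 7: 22. −1: 21.
[3] 21 ≡ 3·7 (base 7). Lift 8: 24. −1: 23.
[4] 23 ≡ 2·8 + 7 (base 8). Lift 9: 25. −1: 24.
[5] 24 ≡ 2·9 + 6 (base 9). Lift 10: 26. −1: 25.
[6] 25 ≡ 2·10 + 5 (base 10). Lift 11: 27. −1: 26.
[7] 26 ≡ 2·11 + 4 (base 11). Lift 12: 28. −1: 27.

2·11 + 4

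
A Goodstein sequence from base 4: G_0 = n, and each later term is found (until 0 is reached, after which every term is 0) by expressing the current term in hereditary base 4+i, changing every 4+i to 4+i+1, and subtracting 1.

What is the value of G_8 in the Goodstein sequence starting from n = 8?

7

[0] 8 ≡ 2·4 (base 4). Lift 5: 10. −1: 9.
[1] 9 ≡ 5 + 4 (base 5). Lift 6: 10. −1: 9.
[2] 9 ≡ 6 + 3 (base 6). Lift 7: 10. −1: 9.
[3] 9 ≡ 7 + 2 (base 7). Lift 8: 10. −1: 9.
[4] 9 ≡ 8 + 1 (base 8). Lift 9: 10. −1: 9.
[5] 9 ≡ 9 (base 9). Lift 10: 10. −1: 9.
[6] 9 ≡ 9 (base 10). Lift 11: 9. −1: 8.
[7] 8 ≡ 8 (base 11). Lift 12: 8. −1: 7.
[8] 7 ≡ 7 (base 12). Lift 13: 7. −1: 6.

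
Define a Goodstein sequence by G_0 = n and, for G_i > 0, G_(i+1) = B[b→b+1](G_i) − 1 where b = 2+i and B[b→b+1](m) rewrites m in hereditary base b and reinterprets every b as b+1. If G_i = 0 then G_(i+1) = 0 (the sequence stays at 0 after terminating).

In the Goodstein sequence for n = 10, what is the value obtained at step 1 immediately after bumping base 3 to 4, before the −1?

1026

G_0 = 10. HB_2(10) = 2^(2 + 1) + 2. Bump = 84. G_1 = 83.
G_1 = 83. HB_3(83) = 3^(3 + 1) + 2. Bump = 1026. G_2 = 1025.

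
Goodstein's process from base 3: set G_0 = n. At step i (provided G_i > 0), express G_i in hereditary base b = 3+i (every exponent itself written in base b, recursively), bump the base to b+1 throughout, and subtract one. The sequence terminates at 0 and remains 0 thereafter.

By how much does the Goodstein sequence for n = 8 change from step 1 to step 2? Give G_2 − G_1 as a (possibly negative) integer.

1

8 —HB3→ 2·3 + 2 —bump→ 2·4 + 2 = 10 —(−1)→ 9
9 —HB4→ 2·4 + 1 —bump→ 2·5 + 1 = 11 —(−1)→ 10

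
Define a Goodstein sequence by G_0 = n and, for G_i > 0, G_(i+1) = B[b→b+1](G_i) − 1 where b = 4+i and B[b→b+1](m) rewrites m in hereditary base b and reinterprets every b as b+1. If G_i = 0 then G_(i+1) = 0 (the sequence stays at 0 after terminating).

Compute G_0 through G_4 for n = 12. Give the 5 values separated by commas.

step 0: 12 = 3·4; sub 5 for 4: 3·5; = 15; G_1 = 15−1 = 14
step 1: 14 = 2·5 + 4; sub 6 for 5: 2·6 + 4; = 16; G_2 = 16−1 = 15
step 2: 15 = 2·6 + 3; sub 7 for 6: 2·7 + 3; = 17; G_3 = 17−1 = 16
step 3: 16 = 2·7 + 2; sub 8 for 7: 2·8 + 2; = 18; G_4 = 18−1 = 17

12, 14, 15, 16, 17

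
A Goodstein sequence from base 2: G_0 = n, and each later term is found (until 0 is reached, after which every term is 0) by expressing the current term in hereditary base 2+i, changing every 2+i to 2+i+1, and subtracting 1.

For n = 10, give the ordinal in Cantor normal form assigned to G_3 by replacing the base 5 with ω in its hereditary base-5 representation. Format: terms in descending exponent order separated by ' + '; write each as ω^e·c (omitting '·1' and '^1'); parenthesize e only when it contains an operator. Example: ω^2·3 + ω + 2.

step 0: 10 = 2^(2 + 1) + 2; sub 3 for 2: 3^(3 + 1) + 3; = 84; G_1 = 84−1 = 83
step 1: 83 = 3^(3 + 1) + 2; sub 4 for 3: 4^(4 + 1) + 2; = 1026; G_2 = 1026−1 = 1025
step 2: 1025 = 4^(4 + 1) + 1; sub 5 for 4: 5^(5 + 1) + 1; = 15626; G_3 = 15626−1 = 15625
step 3: 15625 = 5^(5 + 1); sub 6 for 5: 6^(6 + 1); = 279936; G_4 = 279936−1 = 279935

ω^(ω + 1)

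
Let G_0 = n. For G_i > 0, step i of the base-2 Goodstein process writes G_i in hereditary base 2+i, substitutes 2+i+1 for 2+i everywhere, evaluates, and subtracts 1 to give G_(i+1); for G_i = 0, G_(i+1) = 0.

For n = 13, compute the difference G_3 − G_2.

14813

i=0: 13 = 2^(2 + 1) + 2^2 + 1 (b=2); 2→3: 3^(3 + 1) + 3^3 + 1 = 109; 109−1 = 108
i=1: 108 = 3^(3 + 1) + 3^3 (b=3); 3→4: 4^(4 + 1) + 4^4 = 1280; 1280−1 = 1279
i=2: 1279 = 4^(4 + 1) + 3·4^3 + 3·4^2 + 3·4 + 3 (b=4); 4→5: 5^(5 + 1) + 3·5^3 + 3·5^2 + 3·5 + 3 = 16093; 16093−1 = 16092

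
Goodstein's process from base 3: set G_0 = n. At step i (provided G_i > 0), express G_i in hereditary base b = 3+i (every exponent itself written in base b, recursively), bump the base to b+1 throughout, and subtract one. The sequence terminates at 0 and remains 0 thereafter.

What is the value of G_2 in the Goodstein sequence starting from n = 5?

[0] 5 ≡ 3 + 2 (base 3). Lift 4: 6. −1: 5.
[1] 5 ≡ 4 + 1 (base 4). Lift 5: 6. −1: 5.
[2] 5 ≡ 5 (base 5). Lift 6: 6. −1: 5.

5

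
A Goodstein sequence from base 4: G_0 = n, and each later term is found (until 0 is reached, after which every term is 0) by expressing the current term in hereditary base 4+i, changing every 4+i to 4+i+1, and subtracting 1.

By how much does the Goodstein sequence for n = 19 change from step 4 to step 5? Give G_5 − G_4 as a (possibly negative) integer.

6

G_0=19  [base 4] 4^2 + 3  →[4↦5]→  5^2 + 3 = 28  −1 ⇒ G_1=27
G_1=27  [base 5] 5^2 + 2  →[5↦6]→  6^2 + 2 = 38  −1 ⇒ G_2=37
G_2=37  [base 6] 6^2 + 1  →[6↦7]→  7^2 + 1 = 50  −1 ⇒ G_3=49
G_3=49  [base 7] 7^2  →[7↦8]→  8^2 = 64  −1 ⇒ G_4=63
G_4=63  [base 8] 7·8 + 7  →[8↦9]→  7·9 + 7 = 70  −1 ⇒ G_5=69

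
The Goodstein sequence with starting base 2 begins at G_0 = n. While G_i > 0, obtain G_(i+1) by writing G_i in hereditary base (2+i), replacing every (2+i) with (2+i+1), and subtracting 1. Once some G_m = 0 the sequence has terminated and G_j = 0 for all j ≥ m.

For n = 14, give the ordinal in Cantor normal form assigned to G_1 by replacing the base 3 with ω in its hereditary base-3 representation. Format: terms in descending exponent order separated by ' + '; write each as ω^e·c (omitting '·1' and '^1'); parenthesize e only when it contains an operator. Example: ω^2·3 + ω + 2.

(0) 14|_2 = 2^(2 + 1) + 2^2 + 2 ↦ 3^(3 + 1) + 3^3 + 3|_3 = 111 ⇒ 110
(1) 110|_3 = 3^(3 + 1) + 3^3 + 2 ↦ 4^(4 + 1) + 4^4 + 2|_4 = 1282 ⇒ 1281

ω^(ω + 1) + ω^ω + 2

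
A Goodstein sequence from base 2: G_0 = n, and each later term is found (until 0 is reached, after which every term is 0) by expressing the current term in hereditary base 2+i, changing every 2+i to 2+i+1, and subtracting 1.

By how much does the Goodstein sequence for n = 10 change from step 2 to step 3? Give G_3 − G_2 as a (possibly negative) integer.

step 0: 10 = 2^(2 + 1) + 2; sub 3 for 2: 3^(3 + 1) + 3; = 84; G_1 = 84−1 = 83
step 1: 83 = 3^(3 + 1) + 2; sub 4 for 3: 4^(4 + 1) + 2; = 1026; G_2 = 1026−1 = 1025
step 2: 1025 = 4^(4 + 1) + 1; sub 5 for 4: 5^(5 + 1) + 1; = 15626; G_3 = 15626−1 = 15625

14600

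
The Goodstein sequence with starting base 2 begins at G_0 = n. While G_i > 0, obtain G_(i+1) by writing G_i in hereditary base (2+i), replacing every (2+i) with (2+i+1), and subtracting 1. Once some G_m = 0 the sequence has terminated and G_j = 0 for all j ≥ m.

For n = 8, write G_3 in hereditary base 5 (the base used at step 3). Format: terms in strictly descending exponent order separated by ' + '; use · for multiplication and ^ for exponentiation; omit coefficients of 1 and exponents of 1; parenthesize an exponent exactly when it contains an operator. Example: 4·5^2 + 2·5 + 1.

2·5^5 + 2·5^2 + 2·5

G_0=8  [base 2] 2^(2 + 1)  →[2↦3]→  3^(3 + 1) = 81  −1 ⇒ G_1=80
G_1=80  [base 3] 2·3^3 + 2·3^2 + 2·3 + 2  →[3↦4]→  2·4^4 + 2·4^2 + 2·4 + 2 = 554  −1 ⇒ G_2=553
G_2=553  [base 4] 2·4^4 + 2·4^2 + 2·4 + 1  →[4↦5]→  2·5^5 + 2·5^2 + 2·5 + 1 = 6311  −1 ⇒ G_3=6310
G_3=6310  [base 5] 2·5^5 + 2·5^2 + 2·5  →[5↦6]→  2·6^6 + 2·6^2 + 2·6 = 93396  −1 ⇒ G_4=93395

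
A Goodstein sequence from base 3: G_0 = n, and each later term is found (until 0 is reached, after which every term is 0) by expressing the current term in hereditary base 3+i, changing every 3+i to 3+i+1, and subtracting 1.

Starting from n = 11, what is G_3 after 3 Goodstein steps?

base 3: 11 = 3^2 + 2; at 4: 4^2 + 2 = 18; next = 17
base 4: 17 = 4^2 + 1; at 5: 5^2 + 1 = 26; next = 25
base 5: 25 = 5^2; at 6: 6^2 = 36; next = 35

35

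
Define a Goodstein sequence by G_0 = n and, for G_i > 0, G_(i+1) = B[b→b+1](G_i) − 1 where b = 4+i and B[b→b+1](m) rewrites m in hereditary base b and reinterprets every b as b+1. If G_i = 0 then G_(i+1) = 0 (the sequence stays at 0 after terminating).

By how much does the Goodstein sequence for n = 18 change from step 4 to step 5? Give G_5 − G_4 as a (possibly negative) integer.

5

step 0: 18 = 4^2 + 2; sub 5 for 4: 5^2 + 2; = 27; G_1 = 27−1 = 26
step 1: 26 = 5^2 + 1; sub 6 for 5: 6^2 + 1; = 37; G_2 = 37−1 = 36
step 2: 36 = 6^2; sub 7 for 6: 7^2; = 49; G_3 = 49−1 = 48
step 3: 48 = 6·7 + 6; sub 8 for 7: 6·8 + 6; = 54; G_4 = 54−1 = 53
step 4: 53 = 6·8 + 5; sub 9 for 8: 6·9 + 5; = 59; G_5 = 59−1 = 58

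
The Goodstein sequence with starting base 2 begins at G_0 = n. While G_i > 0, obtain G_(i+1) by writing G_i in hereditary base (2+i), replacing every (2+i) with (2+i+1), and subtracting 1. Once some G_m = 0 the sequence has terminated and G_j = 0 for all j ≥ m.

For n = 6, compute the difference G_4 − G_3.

43530

base 2: 6 = 2^2 + 2; at 3: 3^3 + 3 = 30; next = 29
base 3: 29 = 3^3 + 2; at 4: 4^4 + 2 = 258; next = 257
base 4: 257 = 4^4 + 1; at 5: 5^5 + 1 = 3126; next = 3125
base 5: 3125 = 5^5; at 6: 6^6 = 46656; next = 46655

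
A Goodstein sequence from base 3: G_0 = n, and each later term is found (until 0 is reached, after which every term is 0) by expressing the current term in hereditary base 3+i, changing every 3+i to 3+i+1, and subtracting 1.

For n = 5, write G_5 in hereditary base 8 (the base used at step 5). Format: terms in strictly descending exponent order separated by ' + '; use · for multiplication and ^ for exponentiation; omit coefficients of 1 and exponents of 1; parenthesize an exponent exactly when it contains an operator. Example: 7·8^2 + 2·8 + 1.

step 0: 5 = 3 + 2; sub 4 for 3: 4 + 2; = 6; G_1 = 6−1 = 5
step 1: 5 = 4 + 1; sub 5 for 4: 5 + 1; = 6; G_2 = 6−1 = 5
step 2: 5 = 5; sub 6 for 5: 6; = 6; G_3 = 6−1 = 5
step 3: 5 = 5; sub 7 for 6: 5; = 5; G_4 = 5−1 = 4
step 4: 4 = 4; sub 8 for 7: 4; = 4; G_5 = 4−1 = 3
step 5: 3 = 3; sub 9 for 8: 3; = 3; G_6 = 3−1 = 2

3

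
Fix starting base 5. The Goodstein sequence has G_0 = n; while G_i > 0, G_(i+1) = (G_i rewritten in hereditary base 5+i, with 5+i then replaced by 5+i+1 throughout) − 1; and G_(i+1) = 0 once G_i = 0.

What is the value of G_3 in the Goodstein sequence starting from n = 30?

67

i=0: 30 = 5^2 + 5 (b=5); 5→6: 6^2 + 6 = 42; 42−1 = 41
i=1: 41 = 6^2 + 5 (b=6); 6→7: 7^2 + 5 = 54; 54−1 = 53
i=2: 53 = 7^2 + 4 (b=7); 7→8: 8^2 + 4 = 68; 68−1 = 67
i=3: 67 = 8^2 + 3 (b=8); 8→9: 9^2 + 3 = 84; 84−1 = 83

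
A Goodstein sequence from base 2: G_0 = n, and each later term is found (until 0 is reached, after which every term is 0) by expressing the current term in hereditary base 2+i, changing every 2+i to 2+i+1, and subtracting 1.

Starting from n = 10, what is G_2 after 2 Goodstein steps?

1025

G_0=10  [base 2] 2^(2 + 1) + 2  →[2↦3]→  3^(3 + 1) + 3 = 84  −1 ⇒ G_1=83
G_1=83  [base 3] 3^(3 + 1) + 2  →[3↦4]→  4^(4 + 1) + 2 = 1026  −1 ⇒ G_2=1025
G_2=1025  [base 4] 4^(4 + 1) + 1  →[4↦5]→  5^(5 + 1) + 1 = 15626  −1 ⇒ G_3=15625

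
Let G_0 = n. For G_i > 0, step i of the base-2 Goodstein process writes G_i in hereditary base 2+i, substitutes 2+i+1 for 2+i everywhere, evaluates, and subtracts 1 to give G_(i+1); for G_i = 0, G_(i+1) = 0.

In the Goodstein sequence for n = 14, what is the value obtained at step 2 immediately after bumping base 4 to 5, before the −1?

18751

14 —HB2→ 2^(2 + 1) + 2^2 + 2 —bump→ 3^(3 + 1) + 3^3 + 3 = 111 —(−1)→ 110
110 —HB3→ 3^(3 + 1) + 3^3 + 2 —bump→ 4^(4 + 1) + 4^4 + 2 = 1282 —(−1)→ 1281
1281 —HB4→ 4^(4 + 1) + 4^4 + 1 —bump→ 5^(5 + 1) + 5^5 + 1 = 18751 —(−1)→ 18750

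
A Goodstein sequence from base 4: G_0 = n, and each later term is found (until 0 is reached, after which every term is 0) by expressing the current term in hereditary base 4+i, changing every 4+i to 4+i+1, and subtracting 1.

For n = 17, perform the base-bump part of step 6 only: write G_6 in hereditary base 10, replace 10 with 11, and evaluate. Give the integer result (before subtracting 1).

56

i=0: 17 = 4^2 + 1 (b=4); 4→5: 5^2 + 1 = 26; 26−1 = 25
i=1: 25 = 5^2 (b=5); 5→6: 6^2 = 36; 36−1 = 35
i=2: 35 = 5·6 + 5 (b=6); 6→7: 5·7 + 5 = 40; 40−1 = 39
i=3: 39 = 5·7 + 4 (b=7); 7→8: 5·8 + 4 = 44; 44−1 = 43
i=4: 43 = 5·8 + 3 (b=8); 8→9: 5·9 + 3 = 48; 48−1 = 47
i=5: 47 = 5·9 + 2 (b=9); 9→10: 5·10 + 2 = 52; 52−1 = 51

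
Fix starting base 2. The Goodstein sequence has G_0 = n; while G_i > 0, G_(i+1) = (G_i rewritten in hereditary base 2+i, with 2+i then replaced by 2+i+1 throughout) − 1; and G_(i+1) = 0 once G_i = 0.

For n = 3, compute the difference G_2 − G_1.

0

base 2: 3 = 2 + 1; at 3: 3 + 1 = 4; next = 3
base 3: 3 = 3; at 4: 4 = 4; next = 3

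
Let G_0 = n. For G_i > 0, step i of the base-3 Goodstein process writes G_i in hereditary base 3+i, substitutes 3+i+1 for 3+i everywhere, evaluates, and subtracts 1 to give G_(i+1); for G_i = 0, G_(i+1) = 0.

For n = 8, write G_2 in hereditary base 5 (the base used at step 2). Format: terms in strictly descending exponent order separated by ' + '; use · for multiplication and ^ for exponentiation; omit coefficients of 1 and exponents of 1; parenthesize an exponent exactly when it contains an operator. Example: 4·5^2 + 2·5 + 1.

2·5

base 3: 8 = 2·3 + 2; at 4: 2·4 + 2 = 10; next = 9
base 4: 9 = 2·4 + 1; at 5: 2·5 + 1 = 11; next = 10
base 5: 10 = 2·5; at 6: 2·6 = 12; next = 11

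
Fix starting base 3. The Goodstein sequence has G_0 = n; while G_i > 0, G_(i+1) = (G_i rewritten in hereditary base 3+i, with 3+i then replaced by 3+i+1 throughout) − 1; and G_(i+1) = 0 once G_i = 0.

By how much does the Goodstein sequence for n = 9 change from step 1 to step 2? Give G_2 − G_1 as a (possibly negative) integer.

2

(0) 9|_3 = 3^2 ↦ 4^2|_4 = 16 ⇒ 15
(1) 15|_4 = 3·4 + 3 ↦ 3·5 + 3|_5 = 18 ⇒ 17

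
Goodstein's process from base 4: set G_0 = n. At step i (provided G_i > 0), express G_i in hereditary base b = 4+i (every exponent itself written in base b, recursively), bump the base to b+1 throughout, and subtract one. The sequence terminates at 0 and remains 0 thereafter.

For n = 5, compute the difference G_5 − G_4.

-1

G_0 = 5. HB_4(5) = 4 + 1. Bump = 6. G_1 = 5.
G_1 = 5. HB_5(5) = 5. Bump = 6. G_2 = 5.
G_2 = 5. HB_6(5) = 5. Bump = 5. G_3 = 4.
G_3 = 4. HB_7(4) = 4. Bump = 4. G_4 = 3.
G_4 = 3. HB_8(3) = 3. Bump = 3. G_5 = 2.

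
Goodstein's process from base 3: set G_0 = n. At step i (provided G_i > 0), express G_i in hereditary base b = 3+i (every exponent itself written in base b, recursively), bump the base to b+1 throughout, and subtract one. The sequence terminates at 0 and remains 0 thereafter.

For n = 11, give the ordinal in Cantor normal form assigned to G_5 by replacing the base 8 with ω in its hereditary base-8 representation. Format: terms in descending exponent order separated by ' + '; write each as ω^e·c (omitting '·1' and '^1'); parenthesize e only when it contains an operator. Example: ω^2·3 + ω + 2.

G_0=11  [base 3] 3^2 + 2  →[3↦4]→  4^2 + 2 = 18  −1 ⇒ G_1=17
G_1=17  [base 4] 4^2 + 1  →[4↦5]→  5^2 + 1 = 26  −1 ⇒ G_2=25
G_2=25  [base 5] 5^2  →[5↦6]→  6^2 = 36  −1 ⇒ G_3=35
G_3=35  [base 6] 5·6 + 5  →[6↦7]→  5·7 + 5 = 40  −1 ⇒ G_4=39
G_4=39  [base 7] 5·7 + 4  →[7↦8]→  5·8 + 4 = 44  −1 ⇒ G_5=43
G_5=43  [base 8] 5·8 + 3  →[8↦9]→  5·9 + 3 = 48  −1 ⇒ G_6=47

ω·5 + 3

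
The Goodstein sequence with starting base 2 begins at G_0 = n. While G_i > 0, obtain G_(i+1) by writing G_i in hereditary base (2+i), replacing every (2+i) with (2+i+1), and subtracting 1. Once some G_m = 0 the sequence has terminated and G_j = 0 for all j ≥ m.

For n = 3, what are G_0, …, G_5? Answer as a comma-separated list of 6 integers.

G_0 = 3. HB_2(3) = 2 + 1. Bump = 4. G_1 = 3.
G_1 = 3. HB_3(3) = 3. Bump = 4. G_2 = 3.
G_2 = 3. HB_4(3) = 3. Bump = 3. G_3 = 2.
G_3 = 2. HB_5(2) = 2. Bump = 2. G_4 = 1.
G_4 = 1. HB_6(1) = 1. Bump = 1. G_5 = 0.

3, 3, 3, 2, 1, 0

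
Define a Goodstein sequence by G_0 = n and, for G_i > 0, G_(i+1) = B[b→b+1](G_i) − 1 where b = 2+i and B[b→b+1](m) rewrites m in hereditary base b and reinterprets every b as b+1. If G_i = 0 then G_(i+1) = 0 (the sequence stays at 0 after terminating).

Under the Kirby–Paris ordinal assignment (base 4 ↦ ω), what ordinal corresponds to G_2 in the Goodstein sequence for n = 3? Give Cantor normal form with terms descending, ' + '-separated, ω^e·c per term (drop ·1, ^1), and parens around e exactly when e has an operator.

3

i=0: 3 = 2 + 1 (b=2); 2→3: 3 + 1 = 4; 4−1 = 3
i=1: 3 = 3 (b=3); 3→4: 4 = 4; 4−1 = 3
i=2: 3 = 3 (b=4); 4→5: 3 = 3; 3−1 = 2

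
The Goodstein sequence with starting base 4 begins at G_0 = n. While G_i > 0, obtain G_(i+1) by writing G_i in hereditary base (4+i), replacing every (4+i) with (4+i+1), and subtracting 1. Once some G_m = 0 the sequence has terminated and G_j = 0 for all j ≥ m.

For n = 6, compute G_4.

G_0=6  [base 4] 4 + 2  →[4↦5]→  5 + 2 = 7  −1 ⇒ G_1=6
G_1=6  [base 5] 5 + 1  →[5↦6]→  6 + 1 = 7  −1 ⇒ G_2=6
G_2=6  [base 6] 6  →[6↦7]→  7 = 7  −1 ⇒ G_3=6
G_3=6  [base 7] 6  →[7↦8]→  6 = 6  −1 ⇒ G_4=5
G_4=5  [base 8] 5  →[8↦9]→  5 = 5  −1 ⇒ G_5=4

5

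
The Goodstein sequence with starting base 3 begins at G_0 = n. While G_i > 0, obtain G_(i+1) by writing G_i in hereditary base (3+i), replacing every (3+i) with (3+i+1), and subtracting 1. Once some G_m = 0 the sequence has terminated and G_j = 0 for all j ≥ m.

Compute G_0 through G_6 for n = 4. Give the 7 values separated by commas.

i=0: 4 = 3 + 1 (b=3); 3→4: 4 + 1 = 5; 5−1 = 4
i=1: 4 = 4 (b=4); 4→5: 5 = 5; 5−1 = 4
i=2: 4 = 4 (b=5); 5→6: 4 = 4; 4−1 = 3
i=3: 3 = 3 (b=6); 6→7: 3 = 3; 3−1 = 2
i=4: 2 = 2 (b=7); 7→8: 2 = 2; 2−1 = 1
i=5: 1 = 1 (b=8); 8→9: 1 = 1; 1−1 = 0

4, 4, 4, 3, 2, 1, 0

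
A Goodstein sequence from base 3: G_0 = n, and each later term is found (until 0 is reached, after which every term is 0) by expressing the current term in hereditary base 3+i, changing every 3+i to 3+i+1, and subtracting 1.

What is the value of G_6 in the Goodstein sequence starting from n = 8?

11

[0] 8 ≡ 2·3 + 2 (base 3). Lift 4: 10. −1: 9.
[1] 9 ≡ 2·4 + 1 (base 4). Lift 5: 11. −1: 10.
[2] 10 ≡ 2·5 (base 5). Lift 6: 12. −1: 11.
[3] 11 ≡ 6 + 5 (base 6). Lift 7: 12. −1: 11.
[4] 11 ≡ 7 + 4 (base 7). Lift 8: 12. −1: 11.
[5] 11 ≡ 8 + 3 (base 8). Lift 9: 12. −1: 11.
[6] 11 ≡ 9 + 2 (base 9). Lift 10: 12. −1: 11.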